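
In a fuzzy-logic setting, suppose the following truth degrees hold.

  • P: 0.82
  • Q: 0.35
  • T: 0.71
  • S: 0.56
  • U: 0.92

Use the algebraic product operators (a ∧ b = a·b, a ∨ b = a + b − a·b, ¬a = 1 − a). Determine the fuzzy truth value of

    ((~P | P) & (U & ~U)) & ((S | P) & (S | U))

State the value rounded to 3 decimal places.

0.056

~P = 1 − 0.8200 = 0.1800
~P | P = a + b − a·b on (0.1800, 0.8200) = 0.8524
~U = 1 − 0.9200 = 0.0800
U & ~U = a·b on (0.9200, 0.0800) = 0.0736
(~P | P) & (U & ~U) = a·b on (0.8524, 0.0736) = 0.0627
S | P = a + b − a·b on (0.5600, 0.8200) = 0.9208
S | U = a + b − a·b on (0.5600, 0.9200) = 0.9648
(S | P) & (S | U) = a·b on (0.9208, 0.9648) = 0.8884
((~P | P) & (U & ~U)) & ((S | P) & (S | U)) = a·b on (0.0627, 0.8884) = 0.0557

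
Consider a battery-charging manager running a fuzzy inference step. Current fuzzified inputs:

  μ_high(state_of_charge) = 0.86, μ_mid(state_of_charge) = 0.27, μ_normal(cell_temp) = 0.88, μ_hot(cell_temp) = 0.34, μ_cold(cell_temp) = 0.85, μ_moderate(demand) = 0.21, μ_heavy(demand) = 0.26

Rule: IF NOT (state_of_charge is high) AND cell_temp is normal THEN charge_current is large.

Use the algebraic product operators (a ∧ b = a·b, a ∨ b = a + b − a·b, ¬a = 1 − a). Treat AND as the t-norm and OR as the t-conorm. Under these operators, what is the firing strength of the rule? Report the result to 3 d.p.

0.123

firing strength: ¬high=1−0.86=0.14, normal=0.88; AND[a·b] → w = 0.1232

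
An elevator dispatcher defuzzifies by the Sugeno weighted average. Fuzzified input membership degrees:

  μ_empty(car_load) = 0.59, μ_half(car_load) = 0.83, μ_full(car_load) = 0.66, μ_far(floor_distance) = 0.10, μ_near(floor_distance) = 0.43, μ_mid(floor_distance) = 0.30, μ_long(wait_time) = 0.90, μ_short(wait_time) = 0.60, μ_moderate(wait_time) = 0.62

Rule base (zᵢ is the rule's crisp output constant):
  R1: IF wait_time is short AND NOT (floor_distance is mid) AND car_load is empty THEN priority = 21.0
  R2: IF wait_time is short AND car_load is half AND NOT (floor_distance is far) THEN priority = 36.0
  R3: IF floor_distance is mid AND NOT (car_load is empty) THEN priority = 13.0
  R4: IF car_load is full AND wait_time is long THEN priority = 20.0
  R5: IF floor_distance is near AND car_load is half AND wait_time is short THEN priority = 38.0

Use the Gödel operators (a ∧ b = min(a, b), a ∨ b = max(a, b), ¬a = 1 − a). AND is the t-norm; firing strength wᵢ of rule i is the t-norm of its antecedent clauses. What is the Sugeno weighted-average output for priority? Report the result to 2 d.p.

26.14

R1 (z=21.0): short=0.60, ¬mid=1−0.30=0.70, empty=0.59; AND[min(a, b)] → w = 0.59
R2 (z=36.0): short=0.60, half=0.83, ¬far=1−0.10=0.90; AND[min(a, b)] → w = 0.60
R3 (z=13.0): mid=0.30, ¬empty=1−0.59=0.41; AND[min(a, b)] → w = 0.30
R4 (z=20.0): full=0.66, long=0.90; AND[min(a, b)] → w = 0.66
R5 (z=38.0): near=0.43, half=0.83, short=0.60; AND[min(a, b)] → w = 0.43
Weighted average = (0.59·21.0 + 0.60·36.0 + 0.30·13.0 + 0.66·20.0 + 0.43·38.0) / (0.59 + 0.60 + 0.30 + 0.66 + 0.43)
  = 67.4300 / 2.5800 = 26.14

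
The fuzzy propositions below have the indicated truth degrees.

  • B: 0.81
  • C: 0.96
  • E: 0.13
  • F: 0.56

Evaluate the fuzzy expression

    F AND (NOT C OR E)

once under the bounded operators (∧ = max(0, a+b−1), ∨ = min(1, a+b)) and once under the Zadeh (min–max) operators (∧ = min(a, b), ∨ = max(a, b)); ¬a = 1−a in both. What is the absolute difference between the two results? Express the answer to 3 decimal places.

0.130

Under bounded:
  NOT C = 1 − 0.96 = 0.04
  NOT C OR E = min(1, a+b) on (0.04, 0.13) = 0.17
  F AND (NOT C OR E) = max(0, a+b−1) on (0.56, 0.17) = 0.00
  → value = 0.0000
Under Zadeh (min–max):
  NOT C = 1 − 0.96 = 0.04
  NOT C OR E = max(a, b) on (0.04, 0.13) = 0.13
  F AND (NOT C OR E) = min(a, b) on (0.56, 0.13) = 0.13
  → value = 0.1300
|0.0000 − 0.1300| = 0.130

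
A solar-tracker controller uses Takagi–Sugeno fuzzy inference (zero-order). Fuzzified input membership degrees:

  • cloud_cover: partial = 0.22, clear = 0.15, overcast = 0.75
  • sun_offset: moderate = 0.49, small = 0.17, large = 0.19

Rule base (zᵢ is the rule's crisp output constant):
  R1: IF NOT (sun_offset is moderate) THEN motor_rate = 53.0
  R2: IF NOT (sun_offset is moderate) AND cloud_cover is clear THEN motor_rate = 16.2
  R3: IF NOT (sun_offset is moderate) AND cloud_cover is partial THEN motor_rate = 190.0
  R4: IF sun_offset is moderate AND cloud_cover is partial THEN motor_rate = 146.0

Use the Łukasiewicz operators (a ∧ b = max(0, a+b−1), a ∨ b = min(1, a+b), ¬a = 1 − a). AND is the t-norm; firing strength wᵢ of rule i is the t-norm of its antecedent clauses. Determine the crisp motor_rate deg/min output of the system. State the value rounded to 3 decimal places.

R1 (z=53.0): ¬moderate=1−0.49=0.51 → w = 0.51
R2 (z=16.2): ¬moderate=1−0.49=0.51, clear=0.15; AND[max(0, a+b−1)] → w = 0.00
R3 (z=190.0): ¬moderate=1−0.49=0.51, partial=0.22; AND[max(0, a+b−1)] → w = 0.00
R4 (z=146.0): moderate=0.49, partial=0.22; AND[max(0, a+b−1)] → w = 0.00
Weighted average = (0.51·53.0 + 0.00·16.2 + 0.00·190.0 + 0.00·146.0) / (0.51 + 0.00 + 0.00 + 0.00)
  = 27.0300 / 0.5100 = 53.000

53.000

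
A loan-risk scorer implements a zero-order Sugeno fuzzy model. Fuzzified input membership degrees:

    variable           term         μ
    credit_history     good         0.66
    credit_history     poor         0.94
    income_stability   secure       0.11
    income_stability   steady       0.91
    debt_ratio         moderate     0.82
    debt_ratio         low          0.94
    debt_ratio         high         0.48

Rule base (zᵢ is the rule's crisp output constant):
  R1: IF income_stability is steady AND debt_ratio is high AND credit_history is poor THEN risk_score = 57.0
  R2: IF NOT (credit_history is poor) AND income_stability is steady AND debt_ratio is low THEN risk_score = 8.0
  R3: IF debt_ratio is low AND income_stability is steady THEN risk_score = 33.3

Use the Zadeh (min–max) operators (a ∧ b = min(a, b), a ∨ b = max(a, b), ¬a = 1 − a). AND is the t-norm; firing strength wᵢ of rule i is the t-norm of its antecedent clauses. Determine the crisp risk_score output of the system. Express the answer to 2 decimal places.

40.10

R1 (z=57.0): steady=0.91, high=0.48, poor=0.94; AND[min(a, b)] → w = 0.48
R2 (z=8.0): ¬poor=1−0.94=0.06, steady=0.91, low=0.94; AND[min(a, b)] → w = 0.06
R3 (z=33.3): low=0.94, steady=0.91; AND[min(a, b)] → w = 0.91
Weighted average = (0.48·57.0 + 0.06·8.0 + 0.91·33.3) / (0.48 + 0.06 + 0.91)
  = 58.1430 / 1.4500 = 40.10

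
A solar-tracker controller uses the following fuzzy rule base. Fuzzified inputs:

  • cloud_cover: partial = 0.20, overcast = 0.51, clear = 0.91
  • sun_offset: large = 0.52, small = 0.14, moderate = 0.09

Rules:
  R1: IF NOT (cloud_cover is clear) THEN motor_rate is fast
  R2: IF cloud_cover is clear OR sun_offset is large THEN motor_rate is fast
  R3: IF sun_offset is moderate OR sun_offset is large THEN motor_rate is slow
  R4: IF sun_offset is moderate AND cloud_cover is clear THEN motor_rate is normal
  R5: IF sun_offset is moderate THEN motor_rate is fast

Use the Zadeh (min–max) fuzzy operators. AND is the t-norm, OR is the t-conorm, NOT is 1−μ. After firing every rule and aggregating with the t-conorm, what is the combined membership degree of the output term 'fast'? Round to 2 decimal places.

0.91

R1: ¬clear=1−0.91=0.09 → w = 0.09
R2: clear=0.91, large=0.52; OR[max(a, b)] → w = 0.91
R3: moderate=0.09, large=0.52; OR[max(a, b)] → w = 0.52
R4: moderate=0.09, clear=0.91; AND[min(a, b)] → w = 0.09
R5: moderate=0.09 → w = 0.09
Rules with consequent 'fast': {R1, R2, R5} → strengths 0.09, 0.91, 0.09
Aggregate via t-conorm [max(a, b)]: 0.91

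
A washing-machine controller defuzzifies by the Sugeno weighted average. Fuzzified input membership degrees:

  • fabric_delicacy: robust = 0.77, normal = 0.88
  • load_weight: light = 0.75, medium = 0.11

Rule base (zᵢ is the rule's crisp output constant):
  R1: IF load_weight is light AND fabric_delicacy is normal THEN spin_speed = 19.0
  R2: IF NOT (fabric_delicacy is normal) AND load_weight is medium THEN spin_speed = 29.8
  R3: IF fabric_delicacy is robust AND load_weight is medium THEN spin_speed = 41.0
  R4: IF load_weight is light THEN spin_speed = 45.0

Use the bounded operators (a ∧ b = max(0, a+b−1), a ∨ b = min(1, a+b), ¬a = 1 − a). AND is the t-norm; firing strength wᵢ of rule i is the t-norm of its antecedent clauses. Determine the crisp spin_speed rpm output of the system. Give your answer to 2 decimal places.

33.13

R1 (z=19.0): light=0.75, normal=0.88; AND[max(0, a+b−1)] → w = 0.63
R2 (z=29.8): ¬normal=1−0.88=0.12, medium=0.11; AND[max(0, a+b−1)] → w = 0.00
R3 (z=41.0): robust=0.77, medium=0.11; AND[max(0, a+b−1)] → w = 0.00
R4 (z=45.0): light=0.75 → w = 0.75
Weighted average = (0.63·19.0 + 0.00·29.8 + 0.00·41.0 + 0.75·45.0) / (0.63 + 0.00 + 0.00 + 0.75)
  = 45.7200 / 1.3800 = 33.13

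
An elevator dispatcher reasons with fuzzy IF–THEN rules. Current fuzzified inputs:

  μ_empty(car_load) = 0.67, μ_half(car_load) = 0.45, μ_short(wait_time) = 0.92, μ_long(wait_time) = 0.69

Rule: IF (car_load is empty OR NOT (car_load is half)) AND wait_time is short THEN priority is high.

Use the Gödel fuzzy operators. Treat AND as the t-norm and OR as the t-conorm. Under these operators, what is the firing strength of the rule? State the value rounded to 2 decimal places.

firing strength: (empty=0.67 OR ¬half=1−0.45=0.55) = 0.67; AND[min(a, b)] with short=0.92 → w = 0.67

0.67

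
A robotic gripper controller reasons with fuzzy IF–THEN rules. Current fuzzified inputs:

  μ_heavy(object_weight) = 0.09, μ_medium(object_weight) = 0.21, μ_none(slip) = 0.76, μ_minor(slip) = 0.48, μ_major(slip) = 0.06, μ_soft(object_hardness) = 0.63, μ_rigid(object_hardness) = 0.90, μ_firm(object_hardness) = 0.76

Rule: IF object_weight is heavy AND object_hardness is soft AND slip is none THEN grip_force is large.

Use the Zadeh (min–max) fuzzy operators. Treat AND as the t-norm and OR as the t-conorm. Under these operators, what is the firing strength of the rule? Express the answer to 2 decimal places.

0.09

firing strength: heavy=0.09, soft=0.63, none=0.76; AND[min(a, b)] → w = 0.09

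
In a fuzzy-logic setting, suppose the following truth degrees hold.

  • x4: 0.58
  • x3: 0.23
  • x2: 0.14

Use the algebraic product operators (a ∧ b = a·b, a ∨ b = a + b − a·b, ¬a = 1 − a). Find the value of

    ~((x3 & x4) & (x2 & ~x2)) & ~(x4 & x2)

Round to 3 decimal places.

x3 & x4 = a·b on (0.2300, 0.5800) = 0.1334
~x2 = 1 − 0.1400 = 0.8600
x2 & ~x2 = a·b on (0.1400, 0.8600) = 0.1204
(x3 & x4) & (x2 & ~x2) = a·b on (0.1334, 0.1204) = 0.0161
~((x3 & x4) & (x2 & ~x2)) = 1 − 0.0161 = 0.9839
x4 & x2 = a·b on (0.5800, 0.1400) = 0.0812
~(x4 & x2) = 1 − 0.0812 = 0.9188
~((x3 & x4) & (x2 & ~x2)) & ~(x4 & x2) = a·b on (0.9839, 0.9188) = 0.9040

0.904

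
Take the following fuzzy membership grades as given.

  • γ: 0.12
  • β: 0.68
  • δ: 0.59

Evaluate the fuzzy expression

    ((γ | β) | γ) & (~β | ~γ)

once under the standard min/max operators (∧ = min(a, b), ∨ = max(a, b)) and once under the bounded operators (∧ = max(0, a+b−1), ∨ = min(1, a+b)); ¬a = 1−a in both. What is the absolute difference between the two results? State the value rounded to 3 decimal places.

Under standard min/max:
  γ | β = max(a, b) on (0.12, 0.68) = 0.68
  (γ | β) | γ = max(a, b) on (0.68, 0.12) = 0.68
  ~β = 1 − 0.68 = 0.32
  ~γ = 1 − 0.12 = 0.88
  ~β | ~γ = max(a, b) on (0.32, 0.88) = 0.88
  ((γ | β) | γ) & (~β | ~γ) = min(a, b) on (0.68, 0.88) = 0.68
  → value = 0.6800
Under bounded:
  γ | β = min(1, a+b) on (0.12, 0.68) = 0.80
  (γ | β) | γ = min(1, a+b) on (0.80, 0.12) = 0.92
  ~β = 1 − 0.68 = 0.32
  ~γ = 1 − 0.12 = 0.88
  ~β | ~γ = min(1, a+b) on (0.32, 0.88) = 1.00
  ((γ | β) | γ) & (~β | ~γ) = max(0, a+b−1) on (0.92, 1.00) = 0.92
  → value = 0.9200
|0.6800 − 0.9200| = 0.240

0.240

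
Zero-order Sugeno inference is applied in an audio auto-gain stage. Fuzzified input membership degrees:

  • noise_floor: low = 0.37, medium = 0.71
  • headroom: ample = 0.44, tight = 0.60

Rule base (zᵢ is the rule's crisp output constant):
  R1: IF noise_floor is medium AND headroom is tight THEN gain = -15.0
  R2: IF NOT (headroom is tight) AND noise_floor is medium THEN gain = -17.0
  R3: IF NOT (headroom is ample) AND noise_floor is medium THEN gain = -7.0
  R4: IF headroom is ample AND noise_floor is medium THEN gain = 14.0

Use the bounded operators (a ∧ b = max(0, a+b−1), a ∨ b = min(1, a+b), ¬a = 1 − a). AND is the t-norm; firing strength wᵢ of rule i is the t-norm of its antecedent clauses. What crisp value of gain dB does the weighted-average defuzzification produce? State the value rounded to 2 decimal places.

R1 (z=-15.0): medium=0.71, tight=0.60; AND[max(0, a+b−1)] → w = 0.31
R2 (z=-17.0): ¬tight=1−0.60=0.40, medium=0.71; AND[max(0, a+b−1)] → w = 0.11
R3 (z=-7.0): ¬ample=1−0.44=0.56, medium=0.71; AND[max(0, a+b−1)] → w = 0.27
R4 (z=14.0): ample=0.44, medium=0.71; AND[max(0, a+b−1)] → w = 0.15
Weighted average = (0.31·-15.0 + 0.11·-17.0 + 0.27·-7.0 + 0.15·14.0) / (0.31 + 0.11 + 0.27 + 0.15)
  = -6.3100 / 0.8400 = -7.51

-7.51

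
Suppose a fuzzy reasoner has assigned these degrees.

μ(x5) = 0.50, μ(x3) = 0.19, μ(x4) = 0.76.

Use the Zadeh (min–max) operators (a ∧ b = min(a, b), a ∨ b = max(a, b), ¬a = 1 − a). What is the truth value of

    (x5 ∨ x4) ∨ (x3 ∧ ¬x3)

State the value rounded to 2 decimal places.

0.76

x5 ∨ x4 = max(a, b) on (0.50, 0.76) = 0.76
¬x3 = 1 − 0.19 = 0.81
x3 ∧ ¬x3 = min(a, b) on (0.19, 0.81) = 0.19
(x5 ∨ x4) ∨ (x3 ∧ ¬x3) = max(a, b) on (0.76, 0.19) = 0.76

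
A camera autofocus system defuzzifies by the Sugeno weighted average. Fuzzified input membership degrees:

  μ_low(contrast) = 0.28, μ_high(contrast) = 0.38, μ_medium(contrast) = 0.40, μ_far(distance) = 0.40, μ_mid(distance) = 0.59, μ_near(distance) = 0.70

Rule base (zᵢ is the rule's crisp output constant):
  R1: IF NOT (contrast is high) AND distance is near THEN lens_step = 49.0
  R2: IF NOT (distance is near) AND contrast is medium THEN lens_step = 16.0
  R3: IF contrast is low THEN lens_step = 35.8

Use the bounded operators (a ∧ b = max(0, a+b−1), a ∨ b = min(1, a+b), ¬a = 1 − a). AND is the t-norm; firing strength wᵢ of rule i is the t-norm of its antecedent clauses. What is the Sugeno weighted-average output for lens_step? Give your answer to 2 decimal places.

R1 (z=49.0): ¬high=1−0.38=0.62, near=0.70; AND[max(0, a+b−1)] → w = 0.32
R2 (z=16.0): ¬near=1−0.70=0.30, medium=0.40; AND[max(0, a+b−1)] → w = 0.00
R3 (z=35.8): low=0.28 → w = 0.28
Weighted average = (0.32·49.0 + 0.00·16.0 + 0.28·35.8) / (0.32 + 0.00 + 0.28)
  = 25.7040 / 0.6000 = 42.84

42.84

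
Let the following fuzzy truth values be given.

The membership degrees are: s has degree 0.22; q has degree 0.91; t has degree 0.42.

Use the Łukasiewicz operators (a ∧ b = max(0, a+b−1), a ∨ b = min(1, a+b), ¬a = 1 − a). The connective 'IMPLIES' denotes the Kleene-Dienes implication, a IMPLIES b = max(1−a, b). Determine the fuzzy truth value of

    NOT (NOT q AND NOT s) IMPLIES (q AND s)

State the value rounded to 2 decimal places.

NOT q = 1 − 0.91 = 0.09
NOT s = 1 − 0.22 = 0.78
NOT q AND NOT s = max(0, a+b−1) on (0.09, 0.78) = 0.00
NOT (NOT q AND NOT s) = 1 − 0.00 = 1.00
q AND s = max(0, a+b−1) on (0.91, 0.22) = 0.13
NOT (NOT q AND NOT s) IMPLIES (q AND s)  [Kleene-Dienes: max(1−a, b)] with a=1.00, b=0.13 → 0.13

0.13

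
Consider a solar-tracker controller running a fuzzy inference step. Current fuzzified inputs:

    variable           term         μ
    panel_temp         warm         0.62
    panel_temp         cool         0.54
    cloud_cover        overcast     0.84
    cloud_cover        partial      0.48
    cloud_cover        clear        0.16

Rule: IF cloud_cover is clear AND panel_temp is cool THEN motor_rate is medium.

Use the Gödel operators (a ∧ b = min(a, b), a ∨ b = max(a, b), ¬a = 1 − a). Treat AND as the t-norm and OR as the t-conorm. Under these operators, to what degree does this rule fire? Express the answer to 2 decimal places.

0.16

firing strength: clear=0.16, cool=0.54; AND[min(a, b)] → w = 0.16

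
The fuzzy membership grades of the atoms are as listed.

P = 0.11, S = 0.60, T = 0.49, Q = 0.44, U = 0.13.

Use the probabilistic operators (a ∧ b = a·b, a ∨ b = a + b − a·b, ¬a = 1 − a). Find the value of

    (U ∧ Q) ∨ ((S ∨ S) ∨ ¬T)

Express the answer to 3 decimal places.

U ∧ Q = a·b on (0.1300, 0.4400) = 0.0572
S ∨ S = a + b − a·b on (0.6000, 0.6000) = 0.8400
¬T = 1 − 0.4900 = 0.5100
(S ∨ S) ∨ ¬T = a + b − a·b on (0.8400, 0.5100) = 0.9216
(U ∧ Q) ∨ ((S ∨ S) ∨ ¬T) = a + b − a·b on (0.0572, 0.9216) = 0.9261

0.926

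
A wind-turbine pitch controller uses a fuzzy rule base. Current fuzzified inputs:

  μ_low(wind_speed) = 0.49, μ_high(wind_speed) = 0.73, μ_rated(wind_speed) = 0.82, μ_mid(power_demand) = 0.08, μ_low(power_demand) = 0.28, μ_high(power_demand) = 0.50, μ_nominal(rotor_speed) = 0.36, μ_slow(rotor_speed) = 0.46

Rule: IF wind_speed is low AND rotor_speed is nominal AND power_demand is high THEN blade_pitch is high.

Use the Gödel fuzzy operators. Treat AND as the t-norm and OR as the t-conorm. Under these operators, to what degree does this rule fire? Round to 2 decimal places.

firing strength: low=0.49, nominal=0.36, high=0.50; AND[min(a, b)] → w = 0.36

0.36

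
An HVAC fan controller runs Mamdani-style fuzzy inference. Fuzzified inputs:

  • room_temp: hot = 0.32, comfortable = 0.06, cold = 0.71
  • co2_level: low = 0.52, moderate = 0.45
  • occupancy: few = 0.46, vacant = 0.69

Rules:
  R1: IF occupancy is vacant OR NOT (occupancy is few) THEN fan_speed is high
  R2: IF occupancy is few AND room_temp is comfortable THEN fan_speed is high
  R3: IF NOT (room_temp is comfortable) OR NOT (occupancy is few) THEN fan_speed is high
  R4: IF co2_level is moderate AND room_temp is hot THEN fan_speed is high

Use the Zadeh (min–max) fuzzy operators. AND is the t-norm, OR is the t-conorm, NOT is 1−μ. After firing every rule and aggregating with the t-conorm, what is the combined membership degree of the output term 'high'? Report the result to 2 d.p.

0.94

R1: vacant=0.69, ¬few=1−0.46=0.54; OR[max(a, b)] → w = 0.69
R2: few=0.46, comfortable=0.06; AND[min(a, b)] → w = 0.06
R3: ¬comfortable=1−0.06=0.94, ¬few=1−0.46=0.54; OR[max(a, b)] → w = 0.94
R4: moderate=0.45, hot=0.32; AND[min(a, b)] → w = 0.32
Rules with consequent 'high': {R1, R2, R3, R4} → strengths 0.69, 0.06, 0.94, 0.32
Aggregate via t-conorm [max(a, b)]: 0.94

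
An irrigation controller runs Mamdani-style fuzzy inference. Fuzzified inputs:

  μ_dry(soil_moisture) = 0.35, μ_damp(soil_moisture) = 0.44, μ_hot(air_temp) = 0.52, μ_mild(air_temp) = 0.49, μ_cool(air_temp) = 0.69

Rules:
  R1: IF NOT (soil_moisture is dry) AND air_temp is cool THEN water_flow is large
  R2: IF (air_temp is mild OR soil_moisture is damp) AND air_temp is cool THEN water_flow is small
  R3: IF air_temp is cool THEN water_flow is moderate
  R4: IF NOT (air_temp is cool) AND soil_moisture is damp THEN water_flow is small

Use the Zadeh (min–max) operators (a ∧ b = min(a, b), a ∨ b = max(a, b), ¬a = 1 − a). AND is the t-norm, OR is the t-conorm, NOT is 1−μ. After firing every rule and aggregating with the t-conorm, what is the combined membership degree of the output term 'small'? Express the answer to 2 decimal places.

0.49

R1: ¬dry=1−0.35=0.65, cool=0.69; AND[min(a, b)] → w = 0.65
R2: (mild=0.49 OR damp=0.44) = 0.49; AND[min(a, b)] with cool=0.69 → w = 0.49
R3: cool=0.69 → w = 0.69
R4: ¬cool=1−0.69=0.31, damp=0.44; AND[min(a, b)] → w = 0.31
Rules with consequent 'small': {R2, R4} → strengths 0.49, 0.31
Aggregate via t-conorm [max(a, b)]: 0.49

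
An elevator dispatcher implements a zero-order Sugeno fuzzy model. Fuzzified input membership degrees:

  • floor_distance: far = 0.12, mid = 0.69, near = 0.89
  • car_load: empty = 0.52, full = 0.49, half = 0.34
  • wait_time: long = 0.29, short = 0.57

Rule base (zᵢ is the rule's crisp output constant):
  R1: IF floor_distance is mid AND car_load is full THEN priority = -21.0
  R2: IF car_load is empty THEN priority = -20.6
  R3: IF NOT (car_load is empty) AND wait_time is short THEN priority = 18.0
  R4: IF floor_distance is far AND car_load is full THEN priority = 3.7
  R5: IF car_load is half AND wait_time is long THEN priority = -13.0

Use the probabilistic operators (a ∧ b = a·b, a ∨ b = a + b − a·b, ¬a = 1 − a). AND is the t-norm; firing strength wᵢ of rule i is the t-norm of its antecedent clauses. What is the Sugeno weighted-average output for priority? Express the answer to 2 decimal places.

R1 (z=-21.0): mid=0.69, full=0.49; AND[a·b] → w = 0.3381
R2 (z=-20.6): empty=0.52 → w = 0.5200
R3 (z=18.0): ¬empty=1−0.52=0.48, short=0.57; AND[a·b] → w = 0.2736
R4 (z=3.7): far=0.12, full=0.49; AND[a·b] → w = 0.0588
R5 (z=-13.0): half=0.34, long=0.29; AND[a·b] → w = 0.0986
Weighted average = (0.3381·-21.0 + 0.5200·-20.6 + 0.2736·18.0 + 0.0588·3.7 + 0.0986·-13.0) / (0.3381 + 0.5200 + 0.2736 + 0.0588 + 0.0986)
  = -13.9515 / 1.2891 = -10.82

-10.82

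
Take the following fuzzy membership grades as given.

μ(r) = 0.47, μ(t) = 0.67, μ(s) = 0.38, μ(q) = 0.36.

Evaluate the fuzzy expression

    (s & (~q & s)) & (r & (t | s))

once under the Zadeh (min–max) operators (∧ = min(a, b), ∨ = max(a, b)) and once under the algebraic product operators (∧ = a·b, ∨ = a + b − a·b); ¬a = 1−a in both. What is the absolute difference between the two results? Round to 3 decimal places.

Under Zadeh (min–max):
  ~q = 1 − 0.36 = 0.64
  ~q & s = min(a, b) on (0.64, 0.38) = 0.38
  s & (~q & s) = min(a, b) on (0.38, 0.38) = 0.38
  t | s = max(a, b) on (0.67, 0.38) = 0.67
  r & (t | s) = min(a, b) on (0.47, 0.67) = 0.47
  (s & (~q & s)) & (r & (t | s)) = min(a, b) on (0.38, 0.47) = 0.38
  → value = 0.3800
Under algebraic product:
  ~q = 1 − 0.3600 = 0.6400
  ~q & s = a·b on (0.6400, 0.3800) = 0.2432
  s & (~q & s) = a·b on (0.3800, 0.2432) = 0.0924
  t | s = a + b − a·b on (0.6700, 0.3800) = 0.7954
  r & (t | s) = a·b on (0.4700, 0.7954) = 0.3738
  (s & (~q & s)) & (r & (t | s)) = a·b on (0.0924, 0.3738) = 0.0345
  → value = 0.0345
|0.3800 − 0.0345| = 0.345

0.345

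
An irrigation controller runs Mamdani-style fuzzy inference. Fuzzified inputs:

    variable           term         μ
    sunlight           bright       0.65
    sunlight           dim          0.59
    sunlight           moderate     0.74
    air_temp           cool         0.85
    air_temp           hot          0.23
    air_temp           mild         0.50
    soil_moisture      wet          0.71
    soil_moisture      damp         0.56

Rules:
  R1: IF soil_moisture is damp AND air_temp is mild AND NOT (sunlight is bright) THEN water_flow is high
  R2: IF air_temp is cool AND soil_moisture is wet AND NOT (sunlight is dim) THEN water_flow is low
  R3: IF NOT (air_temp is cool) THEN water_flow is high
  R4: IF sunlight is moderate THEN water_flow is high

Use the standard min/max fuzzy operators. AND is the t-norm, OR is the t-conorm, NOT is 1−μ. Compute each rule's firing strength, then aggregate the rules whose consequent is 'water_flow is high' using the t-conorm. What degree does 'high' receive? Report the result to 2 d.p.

0.74

R1: damp=0.56, mild=0.50, ¬bright=1−0.65=0.35; AND[min(a, b)] → w = 0.35
R2: cool=0.85, wet=0.71, ¬dim=1−0.59=0.41; AND[min(a, b)] → w = 0.41
R3: ¬cool=1−0.85=0.15 → w = 0.15
R4: moderate=0.74 → w = 0.74
Rules with consequent 'high': {R1, R3, R4} → strengths 0.35, 0.15, 0.74
Aggregate via t-conorm [max(a, b)]: 0.74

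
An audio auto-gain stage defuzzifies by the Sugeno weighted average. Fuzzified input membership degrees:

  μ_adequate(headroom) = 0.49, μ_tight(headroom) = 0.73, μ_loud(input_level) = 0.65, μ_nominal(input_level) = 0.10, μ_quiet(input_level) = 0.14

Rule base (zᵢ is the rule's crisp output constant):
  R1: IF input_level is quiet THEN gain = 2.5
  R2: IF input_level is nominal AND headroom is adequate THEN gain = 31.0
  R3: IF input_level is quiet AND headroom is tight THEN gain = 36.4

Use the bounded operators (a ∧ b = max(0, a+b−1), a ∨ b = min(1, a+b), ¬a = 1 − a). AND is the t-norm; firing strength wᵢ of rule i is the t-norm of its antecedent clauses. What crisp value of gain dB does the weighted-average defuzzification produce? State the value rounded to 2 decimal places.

R1 (z=2.5): quiet=0.14 → w = 0.14
R2 (z=31.0): nominal=0.10, adequate=0.49; AND[max(0, a+b−1)] → w = 0.00
R3 (z=36.4): quiet=0.14, tight=0.73; AND[max(0, a+b−1)] → w = 0.00
Weighted average = (0.14·2.5 + 0.00·31.0 + 0.00·36.4) / (0.14 + 0.00 + 0.00)
  = 0.3500 / 0.1400 = 2.50

2.50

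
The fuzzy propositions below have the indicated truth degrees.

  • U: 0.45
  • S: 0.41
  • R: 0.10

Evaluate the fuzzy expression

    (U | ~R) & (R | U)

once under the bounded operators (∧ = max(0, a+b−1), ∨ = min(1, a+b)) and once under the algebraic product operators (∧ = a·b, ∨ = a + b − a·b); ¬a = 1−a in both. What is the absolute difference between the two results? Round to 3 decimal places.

Under bounded:
  ~R = 1 − 0.10 = 0.90
  U | ~R = min(1, a+b) on (0.45, 0.90) = 1.00
  R | U = min(1, a+b) on (0.10, 0.45) = 0.55
  (U | ~R) & (R | U) = max(0, a+b−1) on (1.00, 0.55) = 0.55
  → value = 0.5500
Under algebraic product:
  ~R = 1 − 0.1000 = 0.9000
  U | ~R = a + b − a·b on (0.4500, 0.9000) = 0.9450
  R | U = a + b − a·b on (0.1000, 0.4500) = 0.5050
  (U | ~R) & (R | U) = a·b on (0.9450, 0.5050) = 0.4772
  → value = 0.4772
|0.5500 − 0.4772| = 0.073

0.073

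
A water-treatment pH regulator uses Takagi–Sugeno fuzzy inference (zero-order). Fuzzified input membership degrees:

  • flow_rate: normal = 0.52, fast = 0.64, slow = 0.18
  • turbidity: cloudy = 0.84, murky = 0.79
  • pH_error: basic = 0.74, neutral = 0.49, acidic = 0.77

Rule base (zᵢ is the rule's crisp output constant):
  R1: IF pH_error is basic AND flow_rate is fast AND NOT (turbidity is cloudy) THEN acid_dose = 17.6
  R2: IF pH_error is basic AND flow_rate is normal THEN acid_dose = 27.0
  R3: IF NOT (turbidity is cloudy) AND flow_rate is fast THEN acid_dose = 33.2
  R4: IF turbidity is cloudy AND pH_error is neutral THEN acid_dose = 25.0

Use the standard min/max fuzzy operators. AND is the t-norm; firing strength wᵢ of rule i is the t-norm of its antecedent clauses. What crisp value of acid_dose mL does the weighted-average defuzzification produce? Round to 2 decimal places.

R1 (z=17.6): basic=0.74, fast=0.64, ¬cloudy=1−0.84=0.16; AND[min(a, b)] → w = 0.16
R2 (z=27.0): basic=0.74, normal=0.52; AND[min(a, b)] → w = 0.52
R3 (z=33.2): ¬cloudy=1−0.84=0.16, fast=0.64; AND[min(a, b)] → w = 0.16
R4 (z=25.0): cloudy=0.84, neutral=0.49; AND[min(a, b)] → w = 0.49
Weighted average = (0.16·17.6 + 0.52·27.0 + 0.16·33.2 + 0.49·25.0) / (0.16 + 0.52 + 0.16 + 0.49)
  = 34.4180 / 1.3300 = 25.88

25.88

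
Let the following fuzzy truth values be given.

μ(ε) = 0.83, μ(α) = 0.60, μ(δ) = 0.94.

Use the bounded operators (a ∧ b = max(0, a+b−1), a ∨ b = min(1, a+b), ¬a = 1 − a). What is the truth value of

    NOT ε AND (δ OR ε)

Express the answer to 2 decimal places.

0.17

NOT ε = 1 − 0.83 = 0.17
δ OR ε = min(1, a+b) on (0.94, 0.83) = 1.00
NOT ε AND (δ OR ε) = max(0, a+b−1) on (0.17, 1.00) = 0.17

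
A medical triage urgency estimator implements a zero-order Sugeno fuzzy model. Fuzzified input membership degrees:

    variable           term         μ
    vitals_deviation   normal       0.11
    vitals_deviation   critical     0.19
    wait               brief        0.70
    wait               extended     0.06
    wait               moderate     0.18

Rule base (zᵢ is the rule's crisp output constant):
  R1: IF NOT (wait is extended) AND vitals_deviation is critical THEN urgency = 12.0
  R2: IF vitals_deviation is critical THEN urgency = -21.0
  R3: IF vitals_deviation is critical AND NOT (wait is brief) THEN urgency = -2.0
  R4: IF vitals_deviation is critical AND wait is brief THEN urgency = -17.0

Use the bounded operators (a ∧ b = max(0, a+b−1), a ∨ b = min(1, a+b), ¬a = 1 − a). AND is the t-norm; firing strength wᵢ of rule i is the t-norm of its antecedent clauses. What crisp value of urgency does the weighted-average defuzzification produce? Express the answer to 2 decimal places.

-7.59

R1 (z=12.0): ¬extended=1−0.06=0.94, critical=0.19; AND[max(0, a+b−1)] → w = 0.13
R2 (z=-21.0): critical=0.19 → w = 0.19
R3 (z=-2.0): critical=0.19, ¬brief=1−0.70=0.30; AND[max(0, a+b−1)] → w = 0.00
R4 (z=-17.0): critical=0.19, brief=0.70; AND[max(0, a+b−1)] → w = 0.00
Weighted average = (0.13·12.0 + 0.19·-21.0 + 0.00·-2.0 + 0.00·-17.0) / (0.13 + 0.19 + 0.00 + 0.00)
  = -2.4300 / 0.3200 = -7.59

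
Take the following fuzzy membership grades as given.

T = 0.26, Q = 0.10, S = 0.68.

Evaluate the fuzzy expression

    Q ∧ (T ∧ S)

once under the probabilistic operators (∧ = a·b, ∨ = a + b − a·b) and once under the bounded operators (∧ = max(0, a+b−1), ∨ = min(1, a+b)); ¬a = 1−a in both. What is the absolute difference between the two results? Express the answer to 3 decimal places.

Under probabilistic:
  T ∧ S = a·b on (0.2600, 0.6800) = 0.1768
  Q ∧ (T ∧ S) = a·b on (0.1000, 0.1768) = 0.0177
  → value = 0.0177
Under bounded:
  T ∧ S = max(0, a+b−1) on (0.26, 0.68) = 0.00
  Q ∧ (T ∧ S) = max(0, a+b−1) on (0.10, 0.00) = 0.00
  → value = 0.0000
|0.0177 − 0.0000| = 0.018

0.018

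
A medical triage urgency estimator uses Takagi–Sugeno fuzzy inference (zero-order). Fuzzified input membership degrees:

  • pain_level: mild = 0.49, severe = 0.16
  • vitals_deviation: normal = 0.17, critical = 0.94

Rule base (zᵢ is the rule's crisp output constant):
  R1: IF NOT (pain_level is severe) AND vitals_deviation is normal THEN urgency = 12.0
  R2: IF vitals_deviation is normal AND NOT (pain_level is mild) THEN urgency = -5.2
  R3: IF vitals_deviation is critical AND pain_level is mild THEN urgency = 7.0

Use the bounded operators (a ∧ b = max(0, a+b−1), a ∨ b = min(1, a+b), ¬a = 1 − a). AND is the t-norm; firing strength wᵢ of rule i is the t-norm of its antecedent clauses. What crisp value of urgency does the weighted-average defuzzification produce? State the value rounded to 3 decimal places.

R1 (z=12.0): ¬severe=1−0.16=0.84, normal=0.17; AND[max(0, a+b−1)] → w = 0.01
R2 (z=-5.2): normal=0.17, ¬mild=1−0.49=0.51; AND[max(0, a+b−1)] → w = 0.00
R3 (z=7.0): critical=0.94, mild=0.49; AND[max(0, a+b−1)] → w = 0.43
Weighted average = (0.01·12.0 + 0.00·-5.2 + 0.43·7.0) / (0.01 + 0.00 + 0.43)
  = 3.1300 / 0.4400 = 7.114

7.114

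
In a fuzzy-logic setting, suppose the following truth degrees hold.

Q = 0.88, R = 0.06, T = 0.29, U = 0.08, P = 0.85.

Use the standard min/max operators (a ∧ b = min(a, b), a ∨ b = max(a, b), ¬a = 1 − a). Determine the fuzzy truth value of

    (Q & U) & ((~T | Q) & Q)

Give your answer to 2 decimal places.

Q & U = min(a, b) on (0.88, 0.08) = 0.08
~T = 1 − 0.29 = 0.71
~T | Q = max(a, b) on (0.71, 0.88) = 0.88
(~T | Q) & Q = min(a, b) on (0.88, 0.88) = 0.88
(Q & U) & ((~T | Q) & Q) = min(a, b) on (0.08, 0.88) = 0.08

0.08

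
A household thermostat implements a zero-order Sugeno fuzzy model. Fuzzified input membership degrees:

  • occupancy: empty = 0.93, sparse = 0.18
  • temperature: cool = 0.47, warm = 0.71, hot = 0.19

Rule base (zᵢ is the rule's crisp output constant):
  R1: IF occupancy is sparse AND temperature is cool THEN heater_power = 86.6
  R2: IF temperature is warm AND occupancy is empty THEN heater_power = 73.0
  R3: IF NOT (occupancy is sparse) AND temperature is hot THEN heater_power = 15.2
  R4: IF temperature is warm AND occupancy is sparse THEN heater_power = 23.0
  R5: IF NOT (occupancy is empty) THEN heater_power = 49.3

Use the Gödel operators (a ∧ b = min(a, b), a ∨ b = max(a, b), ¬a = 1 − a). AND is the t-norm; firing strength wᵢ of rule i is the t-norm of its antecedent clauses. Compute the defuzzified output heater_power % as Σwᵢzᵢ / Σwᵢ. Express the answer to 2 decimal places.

58.57

R1 (z=86.6): sparse=0.18, cool=0.47; AND[min(a, b)] → w = 0.18
R2 (z=73.0): warm=0.71, empty=0.93; AND[min(a, b)] → w = 0.71
R3 (z=15.2): ¬sparse=1−0.18=0.82, hot=0.19; AND[min(a, b)] → w = 0.19
R4 (z=23.0): warm=0.71, sparse=0.18; AND[min(a, b)] → w = 0.18
R5 (z=49.3): ¬empty=1−0.93=0.07 → w = 0.07
Weighted average = (0.18·86.6 + 0.71·73.0 + 0.19·15.2 + 0.18·23.0 + 0.07·49.3) / (0.18 + 0.71 + 0.19 + 0.18 + 0.07)
  = 77.8970 / 1.3300 = 58.57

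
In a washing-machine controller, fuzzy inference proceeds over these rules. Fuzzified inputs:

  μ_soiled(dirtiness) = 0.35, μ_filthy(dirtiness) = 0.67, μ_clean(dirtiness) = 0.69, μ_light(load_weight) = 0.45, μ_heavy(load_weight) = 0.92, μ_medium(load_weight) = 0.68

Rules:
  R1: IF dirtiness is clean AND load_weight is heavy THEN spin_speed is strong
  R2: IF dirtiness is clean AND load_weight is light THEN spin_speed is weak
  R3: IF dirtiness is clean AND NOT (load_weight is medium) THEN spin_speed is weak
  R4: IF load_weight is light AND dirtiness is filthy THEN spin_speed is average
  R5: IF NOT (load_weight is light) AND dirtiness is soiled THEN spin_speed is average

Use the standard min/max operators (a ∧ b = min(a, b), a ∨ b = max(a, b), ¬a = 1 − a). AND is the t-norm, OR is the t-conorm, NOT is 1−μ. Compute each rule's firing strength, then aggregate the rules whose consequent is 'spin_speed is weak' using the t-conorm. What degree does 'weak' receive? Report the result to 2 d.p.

0.45

R1: clean=0.69, heavy=0.92; AND[min(a, b)] → w = 0.69
R2: clean=0.69, light=0.45; AND[min(a, b)] → w = 0.45
R3: clean=0.69, ¬medium=1−0.68=0.32; AND[min(a, b)] → w = 0.32
R4: light=0.45, filthy=0.67; AND[min(a, b)] → w = 0.45
R5: ¬light=1−0.45=0.55, soiled=0.35; AND[min(a, b)] → w = 0.35
Rules with consequent 'weak': {R2, R3} → strengths 0.45, 0.32
Aggregate via t-conorm [max(a, b)]: 0.45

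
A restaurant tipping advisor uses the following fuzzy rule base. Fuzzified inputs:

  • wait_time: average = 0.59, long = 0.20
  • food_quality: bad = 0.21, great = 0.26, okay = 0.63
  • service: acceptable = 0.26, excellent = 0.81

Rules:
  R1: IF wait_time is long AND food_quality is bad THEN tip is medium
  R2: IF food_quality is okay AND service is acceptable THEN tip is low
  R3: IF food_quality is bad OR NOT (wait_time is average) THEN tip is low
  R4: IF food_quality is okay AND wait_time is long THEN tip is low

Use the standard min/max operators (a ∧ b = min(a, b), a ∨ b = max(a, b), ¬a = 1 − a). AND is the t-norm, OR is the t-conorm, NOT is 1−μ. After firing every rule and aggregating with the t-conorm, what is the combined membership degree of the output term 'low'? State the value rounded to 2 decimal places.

R1: long=0.20, bad=0.21; AND[min(a, b)] → w = 0.20
R2: okay=0.63, acceptable=0.26; AND[min(a, b)] → w = 0.26
R3: bad=0.21, ¬average=1−0.59=0.41; OR[max(a, b)] → w = 0.41
R4: okay=0.63, long=0.20; AND[min(a, b)] → w = 0.20
Rules with consequent 'low': {R2, R3, R4} → strengths 0.26, 0.41, 0.20
Aggregate via t-conorm [max(a, b)]: 0.41

0.41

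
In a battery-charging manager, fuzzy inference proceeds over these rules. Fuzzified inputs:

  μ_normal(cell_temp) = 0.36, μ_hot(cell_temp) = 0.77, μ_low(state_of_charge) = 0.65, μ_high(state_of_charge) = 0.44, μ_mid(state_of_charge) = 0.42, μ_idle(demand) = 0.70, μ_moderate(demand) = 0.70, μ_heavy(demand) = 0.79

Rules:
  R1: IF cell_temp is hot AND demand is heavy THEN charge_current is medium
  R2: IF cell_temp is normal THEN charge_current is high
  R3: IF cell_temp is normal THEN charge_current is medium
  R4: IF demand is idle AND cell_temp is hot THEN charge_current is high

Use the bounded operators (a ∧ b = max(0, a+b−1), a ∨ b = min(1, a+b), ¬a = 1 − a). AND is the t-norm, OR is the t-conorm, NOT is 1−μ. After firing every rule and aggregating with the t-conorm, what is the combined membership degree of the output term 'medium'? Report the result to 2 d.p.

0.92

R1: hot=0.77, heavy=0.79; AND[max(0, a+b−1)] → w = 0.56
R2: normal=0.36 → w = 0.36
R3: normal=0.36 → w = 0.36
R4: idle=0.70, hot=0.77; AND[max(0, a+b−1)] → w = 0.47
Rules with consequent 'medium': {R1, R3} → strengths 0.56, 0.36
Aggregate via t-conorm [min(1, a+b)]: 0.92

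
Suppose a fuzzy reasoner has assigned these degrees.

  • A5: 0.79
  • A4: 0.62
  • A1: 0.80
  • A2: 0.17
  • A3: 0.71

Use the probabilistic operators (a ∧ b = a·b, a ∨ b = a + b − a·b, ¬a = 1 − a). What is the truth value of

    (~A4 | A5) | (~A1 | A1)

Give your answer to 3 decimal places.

~A4 = 1 − 0.6200 = 0.3800
~A4 | A5 = a + b − a·b on (0.3800, 0.7900) = 0.8698
~A1 = 1 − 0.8000 = 0.2000
~A1 | A1 = a + b − a·b on (0.2000, 0.8000) = 0.8400
(~A4 | A5) | (~A1 | A1) = a + b − a·b on (0.8698, 0.8400) = 0.9792

0.979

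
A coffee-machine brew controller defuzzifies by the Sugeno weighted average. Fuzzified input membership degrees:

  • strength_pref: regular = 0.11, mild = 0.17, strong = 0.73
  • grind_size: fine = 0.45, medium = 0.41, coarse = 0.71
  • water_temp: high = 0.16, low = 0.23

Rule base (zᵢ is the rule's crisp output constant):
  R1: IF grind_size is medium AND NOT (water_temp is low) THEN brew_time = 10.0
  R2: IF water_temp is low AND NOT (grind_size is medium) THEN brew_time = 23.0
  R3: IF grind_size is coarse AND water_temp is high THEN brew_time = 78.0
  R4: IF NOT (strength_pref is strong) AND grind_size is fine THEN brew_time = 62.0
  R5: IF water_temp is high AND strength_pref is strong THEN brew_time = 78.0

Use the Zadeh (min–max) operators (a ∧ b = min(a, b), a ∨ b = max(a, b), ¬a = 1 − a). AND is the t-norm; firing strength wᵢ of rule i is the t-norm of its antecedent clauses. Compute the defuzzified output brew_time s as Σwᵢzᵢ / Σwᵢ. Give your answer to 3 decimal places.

41.537

R1 (z=10.0): medium=0.41, ¬low=1−0.23=0.77; AND[min(a, b)] → w = 0.41
R2 (z=23.0): low=0.23, ¬medium=1−0.41=0.59; AND[min(a, b)] → w = 0.23
R3 (z=78.0): coarse=0.71, high=0.16; AND[min(a, b)] → w = 0.16
R4 (z=62.0): ¬strong=1−0.73=0.27, fine=0.45; AND[min(a, b)] → w = 0.27
R5 (z=78.0): high=0.16, strong=0.73; AND[min(a, b)] → w = 0.16
Weighted average = (0.41·10.0 + 0.23·23.0 + 0.16·78.0 + 0.27·62.0 + 0.16·78.0) / (0.41 + 0.23 + 0.16 + 0.27 + 0.16)
  = 51.0900 / 1.2300 = 41.537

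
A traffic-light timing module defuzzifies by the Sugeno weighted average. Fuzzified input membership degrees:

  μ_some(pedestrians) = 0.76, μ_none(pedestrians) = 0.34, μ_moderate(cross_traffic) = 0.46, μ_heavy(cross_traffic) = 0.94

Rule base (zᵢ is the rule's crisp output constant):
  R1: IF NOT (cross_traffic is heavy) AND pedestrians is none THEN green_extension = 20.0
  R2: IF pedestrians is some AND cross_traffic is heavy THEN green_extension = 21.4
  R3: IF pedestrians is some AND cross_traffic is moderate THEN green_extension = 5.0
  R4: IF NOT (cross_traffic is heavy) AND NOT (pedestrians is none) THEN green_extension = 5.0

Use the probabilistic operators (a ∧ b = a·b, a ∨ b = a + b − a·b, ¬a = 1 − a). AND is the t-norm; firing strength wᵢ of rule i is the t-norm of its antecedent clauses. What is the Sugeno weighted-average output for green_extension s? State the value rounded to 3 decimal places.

R1 (z=20.0): ¬heavy=1−0.94=0.06, none=0.34; AND[a·b] → w = 0.0204
R2 (z=21.4): some=0.76, heavy=0.94; AND[a·b] → w = 0.7144
R3 (z=5.0): some=0.76, moderate=0.46; AND[a·b] → w = 0.3496
R4 (z=5.0): ¬heavy=1−0.94=0.06, ¬none=1−0.34=0.66; AND[a·b] → w = 0.0396
Weighted average = (0.0204·20.0 + 0.7144·21.4 + 0.3496·5.0 + 0.0396·5.0) / (0.0204 + 0.7144 + 0.3496 + 0.0396)
  = 17.6422 / 1.1240 = 15.696

15.696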